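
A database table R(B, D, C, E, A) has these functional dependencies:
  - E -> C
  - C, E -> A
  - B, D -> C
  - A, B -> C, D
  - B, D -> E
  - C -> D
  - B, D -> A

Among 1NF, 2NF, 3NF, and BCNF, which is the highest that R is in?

3NF

Candidate keys: {A, B}, {B, C}, {B, D}, {B, E}. Prime attributes: {A, B, C, D, E}.
For E -> C we have {E}⁺ = {A, C, D, E}; {E} is not a superkey, so BCNF fails.
But every attribute on its right side ({C}) is prime, and the same holds for every other non-superkey FD, so 3NF still holds.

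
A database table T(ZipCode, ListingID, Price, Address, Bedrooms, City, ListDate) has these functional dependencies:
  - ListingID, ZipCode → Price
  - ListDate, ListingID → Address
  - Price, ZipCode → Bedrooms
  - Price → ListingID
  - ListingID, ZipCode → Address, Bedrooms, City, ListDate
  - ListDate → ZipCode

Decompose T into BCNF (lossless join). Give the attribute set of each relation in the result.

{Address, Bedrooms, City, ListDate, Price}; {ListDate, ZipCode}; {ListingID, Price}

Candidate keys of the original relation: {ListDate, ListingID}, {ListDate, Price}, {ListingID, ZipCode}, {Price, ZipCode}.
Within {Address, Bedrooms, City, ListDate, ListingID, Price, ZipCode}: {Price}⁺ ∩ {Address, Bedrooms, City, ListDate, ListingID, Price, ZipCode} = {ListingID, Price}, not the whole set, so Price → ListingID violates BCNF; decompose into {ListingID, Price} and {Address, Bedrooms, City, ListDate, Price, ZipCode}.
{ListingID, Price} is in BCNF.
Within {Address, Bedrooms, City, ListDate, Price, ZipCode}: {ListDate}⁺ ∩ {Address, Bedrooms, City, ListDate, Price, ZipCode} = {ListDate, ZipCode}, not the whole set, so ListDate → ZipCode violates BCNF; decompose into {ListDate, ZipCode} and {Address, Bedrooms, City, ListDate, Price}.
{ListDate, ZipCode} is in BCNF.
{Address, Bedrooms, City, ListDate, Price} is in BCNF.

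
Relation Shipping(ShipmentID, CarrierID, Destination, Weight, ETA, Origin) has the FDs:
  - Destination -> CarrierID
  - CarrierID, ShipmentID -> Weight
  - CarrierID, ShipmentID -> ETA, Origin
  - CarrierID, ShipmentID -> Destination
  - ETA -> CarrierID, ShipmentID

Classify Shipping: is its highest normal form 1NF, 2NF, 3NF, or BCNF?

Candidate keys: {CarrierID, ShipmentID}, {Destination, ShipmentID}, {ETA}. Prime attributes: {CarrierID, Destination, ETA, ShipmentID}.
Destination -> CarrierID: {Destination}⁺ = {CarrierID, Destination}, which is not all of the attributes, so the left side is not a superkey — BCNF is violated.
Since {CarrierID} ⊆ prime attributes and every other non-superkey FD also has a prime right side, the schema is in 3NF.

3NF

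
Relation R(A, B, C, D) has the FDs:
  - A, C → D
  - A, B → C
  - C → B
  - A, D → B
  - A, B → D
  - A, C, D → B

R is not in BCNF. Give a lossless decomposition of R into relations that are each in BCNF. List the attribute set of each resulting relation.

Candidate keys of the original relation: {A, B}, {A, C}, {A, D}.
{A, B, C, D}: {C} determines {B, C} here but is not a superkey — split on C → B, giving {B, C} and {A, C, D}.
{B, C} is in BCNF.
{A, C, D} is in BCNF.

{A, C, D}; {B, C}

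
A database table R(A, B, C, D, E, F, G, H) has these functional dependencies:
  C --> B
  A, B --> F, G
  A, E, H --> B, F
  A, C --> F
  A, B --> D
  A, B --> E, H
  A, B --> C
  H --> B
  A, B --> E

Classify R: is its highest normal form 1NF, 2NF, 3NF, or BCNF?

3NF

Candidate keys: {A, B}, {A, C}, {A, H}. Prime attributes: {A, B, C, H}.
For C --> B we have {C}⁺ = {B, C}; {C} is not a superkey, so BCNF fails.
Its right-hand attributes {B} are all prime, as are those of every other non-superkey FD — the relation is in 3NF.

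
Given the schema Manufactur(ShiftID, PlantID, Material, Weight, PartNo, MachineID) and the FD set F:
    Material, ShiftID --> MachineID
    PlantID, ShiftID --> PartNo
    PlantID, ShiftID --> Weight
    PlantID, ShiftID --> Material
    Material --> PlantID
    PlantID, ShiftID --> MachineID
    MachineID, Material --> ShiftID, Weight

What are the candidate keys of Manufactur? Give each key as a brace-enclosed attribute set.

{MachineID, Material}, {Material, ShiftID}, {PlantID, ShiftID}

{MachineID, Material} is a candidate key since {MachineID, Material}⁺ = {MachineID, Material, PartNo, PlantID, ShiftID, Weight} covers every attribute.
{Material, ShiftID} is a candidate key since {Material, ShiftID}⁺ = {MachineID, Material, PartNo, PlantID, ShiftID, Weight} covers every attribute.
{PlantID, ShiftID} is a candidate key since {PlantID, ShiftID}⁺ = {MachineID, Material, PartNo, PlantID, ShiftID, Weight} covers every attribute.
These are minimal and exhaustive — every other superkey contains one of them.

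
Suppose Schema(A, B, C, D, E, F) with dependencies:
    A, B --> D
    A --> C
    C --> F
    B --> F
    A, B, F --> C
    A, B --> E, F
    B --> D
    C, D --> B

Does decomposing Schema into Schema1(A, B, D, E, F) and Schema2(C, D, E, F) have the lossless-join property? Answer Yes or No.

No

The shared attributes are {D, E, F} and {D, E, F}⁺ = {D, E, F}.
Neither Schema1 nor Schema2 is contained in that closure, so the decomposition is lossy.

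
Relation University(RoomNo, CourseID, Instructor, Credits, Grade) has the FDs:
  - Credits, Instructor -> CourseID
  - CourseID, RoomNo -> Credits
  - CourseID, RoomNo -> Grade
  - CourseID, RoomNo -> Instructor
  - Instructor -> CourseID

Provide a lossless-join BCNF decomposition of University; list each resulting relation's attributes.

{CourseID, Instructor}; {Credits, Grade, Instructor, RoomNo}

Candidate keys of the original relation: {CourseID, RoomNo}, {Instructor, RoomNo}.
{CourseID, Credits, Grade, Instructor, RoomNo}: {Credits, Instructor} determines {CourseID, Credits, Instructor} here but is not a superkey — split on Credits, Instructor -> CourseID, giving {CourseID, Credits, Instructor} and {Credits, Grade, Instructor, RoomNo}.
{CourseID, Credits, Instructor}: {Instructor} determines {CourseID, Instructor} here but is not a superkey — split on Instructor -> CourseID, giving {CourseID, Instructor} and {Credits, Instructor}.
{CourseID, Instructor} has no BCNF violation.
{Credits, Instructor} has no BCNF violation.
{Credits, Grade, Instructor, RoomNo} has no BCNF violation.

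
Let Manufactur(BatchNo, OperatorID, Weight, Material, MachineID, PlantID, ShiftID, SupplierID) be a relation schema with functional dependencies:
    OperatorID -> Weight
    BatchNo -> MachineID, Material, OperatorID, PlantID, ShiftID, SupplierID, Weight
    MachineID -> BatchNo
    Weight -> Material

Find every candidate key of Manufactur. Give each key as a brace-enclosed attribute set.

Closure of {BatchNo} is {BatchNo, MachineID, Material, OperatorID, PlantID, ShiftID, SupplierID, Weight}, the whole schema; {BatchNo} is a candidate key.
Closure of {MachineID} is {BatchNo, MachineID, Material, OperatorID, PlantID, ShiftID, SupplierID, Weight}, the whole schema; {MachineID} is a candidate key.
No proper subset of any of these is a key, and no other minimal superkey exists.

{BatchNo}, {MachineID}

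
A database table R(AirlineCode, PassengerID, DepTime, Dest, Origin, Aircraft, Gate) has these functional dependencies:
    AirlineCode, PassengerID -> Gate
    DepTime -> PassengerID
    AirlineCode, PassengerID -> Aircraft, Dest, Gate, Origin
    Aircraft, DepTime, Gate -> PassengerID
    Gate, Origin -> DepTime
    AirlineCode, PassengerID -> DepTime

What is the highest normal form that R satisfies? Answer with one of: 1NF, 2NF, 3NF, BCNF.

3NF

Candidate keys: {AirlineCode, DepTime}, {AirlineCode, Gate, Origin}, {AirlineCode, PassengerID}. Prime attributes: {AirlineCode, DepTime, Gate, Origin, PassengerID}.
For DepTime -> PassengerID we have {DepTime}⁺ = {DepTime, PassengerID}; {DepTime} is not a superkey, so BCNF fails.
Since {PassengerID} ⊆ prime attributes and every other non-superkey FD also has a prime right side, the schema is in 3NF.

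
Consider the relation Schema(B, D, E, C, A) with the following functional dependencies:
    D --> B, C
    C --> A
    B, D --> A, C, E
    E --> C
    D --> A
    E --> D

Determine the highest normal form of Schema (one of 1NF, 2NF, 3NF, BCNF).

Candidate keys: {D}, {E}. Prime attributes: {D, E}.
C --> A: {C}⁺ = {A, C}, which is not all of the attributes, so the left side is not a superkey — BCNF is violated.
Because {A} is non-prime and the left side of C --> A is not a superkey, the relation is not in 3NF.
With only single-attribute keys there can be no partial dependency, so 2NF holds.

2NF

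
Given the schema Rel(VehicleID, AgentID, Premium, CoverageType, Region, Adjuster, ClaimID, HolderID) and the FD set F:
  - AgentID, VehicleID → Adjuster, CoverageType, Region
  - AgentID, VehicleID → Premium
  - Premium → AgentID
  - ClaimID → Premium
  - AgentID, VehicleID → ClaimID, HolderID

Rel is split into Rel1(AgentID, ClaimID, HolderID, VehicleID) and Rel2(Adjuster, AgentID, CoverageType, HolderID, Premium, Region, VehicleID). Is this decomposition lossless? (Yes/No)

Yes

The shared attributes are {AgentID, HolderID, VehicleID} and {AgentID, HolderID, VehicleID}⁺ = {Adjuster, AgentID, ClaimID, CoverageType, HolderID, Premium, Region, VehicleID}.
This includes all of Rel1, so the common attributes are a superkey of Rel1 — the join is lossless.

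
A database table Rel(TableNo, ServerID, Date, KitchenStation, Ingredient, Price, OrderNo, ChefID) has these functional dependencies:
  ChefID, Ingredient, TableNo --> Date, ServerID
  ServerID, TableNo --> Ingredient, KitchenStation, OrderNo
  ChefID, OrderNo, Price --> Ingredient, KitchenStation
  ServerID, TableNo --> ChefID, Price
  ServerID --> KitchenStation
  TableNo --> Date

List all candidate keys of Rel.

Attributes never on any right-hand side: {TableNo} — every candidate key must contain it.
Closure of {ServerID, TableNo} is {ChefID, Date, Ingredient, KitchenStation, OrderNo, Price, ServerID, TableNo}, the whole schema; {ServerID, TableNo} is a candidate key.
Closure of {ChefID, Ingredient, TableNo} is {ChefID, Date, Ingredient, KitchenStation, OrderNo, Price, ServerID, TableNo}, the whole schema; {ChefID, Ingredient, TableNo} is a candidate key.
Closure of {ChefID, OrderNo, Price, TableNo} is {ChefID, Date, Ingredient, KitchenStation, OrderNo, Price, ServerID, TableNo}, the whole schema; {ChefID, OrderNo, Price, TableNo} is a candidate key.
No proper subset of any of these is a key, and no other minimal superkey exists.

{ChefID, Ingredient, TableNo}, {ChefID, OrderNo, Price, TableNo}, {ServerID, TableNo}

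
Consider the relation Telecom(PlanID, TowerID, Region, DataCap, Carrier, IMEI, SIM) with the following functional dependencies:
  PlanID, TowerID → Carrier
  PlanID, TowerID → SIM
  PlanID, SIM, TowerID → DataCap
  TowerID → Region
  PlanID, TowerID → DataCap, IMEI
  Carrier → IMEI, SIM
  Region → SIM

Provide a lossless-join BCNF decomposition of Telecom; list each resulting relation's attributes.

Candidate key of the original relation: {PlanID, TowerID}.
Within {Carrier, DataCap, IMEI, PlanID, Region, SIM, TowerID}: {TowerID}⁺ ∩ {Carrier, DataCap, IMEI, PlanID, Region, SIM, TowerID} = {Region, SIM, TowerID}, not the whole set, so TowerID → Region, SIM violates BCNF; decompose into {Region, SIM, TowerID} and {Carrier, DataCap, IMEI, PlanID, TowerID}.
Within {Region, SIM, TowerID}: {Region}⁺ ∩ {Region, SIM, TowerID} = {Region, SIM}, not the whole set, so Region → SIM violates BCNF; decompose into {Region, SIM} and {Region, TowerID}.
{Region, SIM}: every determinant is a superkey — BCNF.
{Region, TowerID}: every determinant is a superkey — BCNF.
Within {Carrier, DataCap, IMEI, PlanID, TowerID}: {Carrier}⁺ ∩ {Carrier, DataCap, IMEI, PlanID, TowerID} = {Carrier, IMEI}, not the whole set, so Carrier → IMEI violates BCNF; decompose into {Carrier, IMEI} and {Carrier, DataCap, PlanID, TowerID}.
{Carrier, IMEI}: every determinant is a superkey — BCNF.
{Carrier, DataCap, PlanID, TowerID}: every determinant is a superkey — BCNF.

{Carrier, DataCap, PlanID, TowerID}; {Carrier, IMEI}; {Region, SIM}; {Region, TowerID}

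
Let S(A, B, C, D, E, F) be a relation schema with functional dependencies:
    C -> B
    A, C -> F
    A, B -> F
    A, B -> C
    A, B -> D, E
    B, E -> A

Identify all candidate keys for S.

Closure of {A, B} is {A, B, C, D, E, F}, the whole schema; {A, B} is a candidate key.
Closure of {A, C} is {A, B, C, D, E, F}, the whole schema; {A, C} is a candidate key.
Closure of {B, E} is {A, B, C, D, E, F}, the whole schema; {B, E} is a candidate key.
Closure of {C, E} is {A, B, C, D, E, F}, the whole schema; {C, E} is a candidate key.
Any other superkey properly contains one of these, so there are no further candidate keys.

{A, B}, {A, C}, {B, E}, {C, E}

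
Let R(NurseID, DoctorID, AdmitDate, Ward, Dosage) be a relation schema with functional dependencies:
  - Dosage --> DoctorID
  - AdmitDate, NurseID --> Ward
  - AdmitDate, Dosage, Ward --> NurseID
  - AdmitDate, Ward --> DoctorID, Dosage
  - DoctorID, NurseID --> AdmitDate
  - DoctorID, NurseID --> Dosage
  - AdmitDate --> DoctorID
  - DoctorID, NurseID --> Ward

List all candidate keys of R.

{AdmitDate, NurseID} is a candidate key since {AdmitDate, NurseID}⁺ = {AdmitDate, DoctorID, Dosage, NurseID, Ward} covers every attribute.
{AdmitDate, Ward} is a candidate key since {AdmitDate, Ward}⁺ = {AdmitDate, DoctorID, Dosage, NurseID, Ward} covers every attribute.
{DoctorID, NurseID} is a candidate key since {DoctorID, NurseID}⁺ = {AdmitDate, DoctorID, Dosage, NurseID, Ward} covers every attribute.
{Dosage, NurseID} is a candidate key since {Dosage, NurseID}⁺ = {AdmitDate, DoctorID, Dosage, NurseID, Ward} covers every attribute.
These are minimal and exhaustive — every other superkey contains one of them.

{AdmitDate, NurseID}, {AdmitDate, Ward}, {DoctorID, NurseID}, {Dosage, NurseID}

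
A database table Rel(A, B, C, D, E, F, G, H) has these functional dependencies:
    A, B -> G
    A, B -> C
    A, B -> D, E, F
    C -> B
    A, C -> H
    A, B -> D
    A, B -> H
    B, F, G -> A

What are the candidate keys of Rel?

{A, B}, {A, C}, {B, F, G}, {C, F, G}

{A, B}⁺ = {A, B, C, D, E, F, G, H} — all of the relation — so {A, B} is a candidate key.
{A, C}⁺ = {A, B, C, D, E, F, G, H} — all of the relation — so {A, C} is a candidate key.
{B, F, G}⁺ = {A, B, C, D, E, F, G, H} — all of the relation — so {B, F, G} is a candidate key.
{C, F, G}⁺ = {A, B, C, D, E, F, G, H} — all of the relation — so {C, F, G} is a candidate key.
No proper subset of any of these is a key, and no other minimal superkey exists.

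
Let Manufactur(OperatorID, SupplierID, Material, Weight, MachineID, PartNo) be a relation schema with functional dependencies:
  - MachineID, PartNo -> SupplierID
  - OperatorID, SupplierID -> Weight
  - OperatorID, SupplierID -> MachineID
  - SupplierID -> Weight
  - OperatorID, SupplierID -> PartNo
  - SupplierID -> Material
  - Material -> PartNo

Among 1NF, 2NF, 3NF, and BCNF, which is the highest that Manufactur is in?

Candidate keys: {MachineID, Material, OperatorID}, {MachineID, OperatorID, PartNo}, {OperatorID, SupplierID}. Prime attributes: {MachineID, Material, OperatorID, PartNo, SupplierID}.
For MachineID, PartNo -> SupplierID we have {MachineID, PartNo}⁺ = {MachineID, Material, PartNo, SupplierID, Weight}; {MachineID, PartNo} is not a superkey, so BCNF fails.
SupplierID -> Weight determines the non-prime attribute {Weight} from a non-superkey — 3NF is violated.
The proper key subset {SupplierID} of {OperatorID, SupplierID} determines non-prime {Weight}, so the relation is not even in 2NF.

1NF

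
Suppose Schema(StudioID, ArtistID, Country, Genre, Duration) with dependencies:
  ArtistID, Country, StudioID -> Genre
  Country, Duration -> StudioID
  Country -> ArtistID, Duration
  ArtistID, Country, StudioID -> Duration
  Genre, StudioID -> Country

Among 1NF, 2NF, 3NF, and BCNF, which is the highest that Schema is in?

Candidate keys: {Country}, {Genre, StudioID}. Prime attributes: {Country, Genre, StudioID}.
The left-hand side of every FD is a superkey, so BCNF is satisfied.

BCNF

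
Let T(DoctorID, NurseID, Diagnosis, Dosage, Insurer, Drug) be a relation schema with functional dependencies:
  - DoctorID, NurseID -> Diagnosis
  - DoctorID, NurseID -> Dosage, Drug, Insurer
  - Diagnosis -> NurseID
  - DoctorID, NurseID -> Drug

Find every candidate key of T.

{Diagnosis, DoctorID}, {DoctorID, NurseID}

No FD produces {DoctorID}, so it must be in every candidate key.
{Diagnosis, DoctorID}⁺ = {Diagnosis, DoctorID, Dosage, Drug, Insurer, NurseID}, which is every attribute, so {Diagnosis, DoctorID} is a candidate key.
{DoctorID, NurseID}⁺ = {Diagnosis, DoctorID, Dosage, Drug, Insurer, NurseID}, which is every attribute, so {DoctorID, NurseID} is a candidate key.
No proper subset of any of these is a key, and no other minimal superkey exists.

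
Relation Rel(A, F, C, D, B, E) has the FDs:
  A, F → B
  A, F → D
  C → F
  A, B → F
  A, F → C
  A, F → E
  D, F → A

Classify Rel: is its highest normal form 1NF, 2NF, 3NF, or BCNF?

Candidate keys: {A, B}, {A, C}, {A, F}, {C, D}, {D, F}. Prime attributes: {A, B, C, D, F}.
For C → F we have {C}⁺ = {C, F}; {C} is not a superkey, so BCNF fails.
But every attribute on its right side ({F}) is prime, and the same holds for every other non-superkey FD, so 3NF still holds.

3NF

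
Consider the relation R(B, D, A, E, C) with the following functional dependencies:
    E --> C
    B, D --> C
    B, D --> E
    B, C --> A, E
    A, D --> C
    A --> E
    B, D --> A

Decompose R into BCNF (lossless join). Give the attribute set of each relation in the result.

{A, B, D}; {A, E}; {C, E}

Candidate key of the original relation: {B, D}.
In {A, B, C, D, E}, {E} is not a superkey ({E}⁺ restricted to this set is {C, E}), so split on E --> C into {C, E} and {A, B, D, E}.
{C, E} is in BCNF.
In {A, B, D, E}, {A, D} is not a superkey ({A, D}⁺ restricted to this set is {A, D, E}), so split on A, D --> E into {A, D, E} and {A, B, D}.
In {A, D, E}, {A} is not a superkey ({A}⁺ restricted to this set is {A, E}), so split on A --> E into {A, E} and {A, D}.
{A, E} is in BCNF.
{A, D} is in BCNF.
{A, B, D} is in BCNF.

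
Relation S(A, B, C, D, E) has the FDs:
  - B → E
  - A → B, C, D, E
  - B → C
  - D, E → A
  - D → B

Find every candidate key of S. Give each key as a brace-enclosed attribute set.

{A} is a candidate key since {A}⁺ = {A, B, C, D, E} covers every attribute.
{D} is a candidate key since {D}⁺ = {A, B, C, D, E} covers every attribute.
No proper subset of any of these is a key, and no other minimal superkey exists.

{A}, {D}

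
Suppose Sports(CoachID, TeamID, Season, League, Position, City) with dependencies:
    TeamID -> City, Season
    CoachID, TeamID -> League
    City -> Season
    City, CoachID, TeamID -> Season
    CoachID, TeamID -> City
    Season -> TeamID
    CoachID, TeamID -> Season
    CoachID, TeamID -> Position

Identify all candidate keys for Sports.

{City, CoachID}, {CoachID, Season}, {CoachID, TeamID}

{CoachID} never appears on the right of any FD, so every key must include it.
{City, CoachID} is a candidate key since {City, CoachID}⁺ = {City, CoachID, League, Position, Season, TeamID} covers every attribute.
{CoachID, Season} is a candidate key since {CoachID, Season}⁺ = {City, CoachID, League, Position, Season, TeamID} covers every attribute.
{CoachID, TeamID} is a candidate key since {CoachID, TeamID}⁺ = {City, CoachID, League, Position, Season, TeamID} covers every attribute.
Any other superkey properly contains one of these, so there are no further candidate keys.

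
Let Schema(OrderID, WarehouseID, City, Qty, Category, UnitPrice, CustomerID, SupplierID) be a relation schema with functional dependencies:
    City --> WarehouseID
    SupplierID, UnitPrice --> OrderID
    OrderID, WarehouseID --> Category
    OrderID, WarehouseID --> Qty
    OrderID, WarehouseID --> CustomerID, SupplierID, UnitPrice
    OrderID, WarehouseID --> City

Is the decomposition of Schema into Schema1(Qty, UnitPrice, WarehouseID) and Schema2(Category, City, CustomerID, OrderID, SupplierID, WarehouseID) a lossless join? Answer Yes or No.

No

The shared attributes are {WarehouseID} and {WarehouseID}⁺ = {WarehouseID}.
The closure covers neither Schema1 nor Schema2 entirely; the join is not lossless.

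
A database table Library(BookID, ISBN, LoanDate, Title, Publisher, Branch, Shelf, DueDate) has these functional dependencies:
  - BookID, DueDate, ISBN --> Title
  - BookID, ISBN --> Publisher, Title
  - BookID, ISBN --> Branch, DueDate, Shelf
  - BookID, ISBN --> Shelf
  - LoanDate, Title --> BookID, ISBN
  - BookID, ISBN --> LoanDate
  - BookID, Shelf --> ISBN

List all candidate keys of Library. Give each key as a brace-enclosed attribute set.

{BookID, ISBN}, {BookID, Shelf}, {LoanDate, Title}

{BookID, ISBN}⁺ = {BookID, Branch, DueDate, ISBN, LoanDate, Publisher, Shelf, Title}, which is every attribute, so {BookID, ISBN} is a candidate key.
{BookID, Shelf}⁺ = {BookID, Branch, DueDate, ISBN, LoanDate, Publisher, Shelf, Title}, which is every attribute, so {BookID, Shelf} is a candidate key.
{LoanDate, Title}⁺ = {BookID, Branch, DueDate, ISBN, LoanDate, Publisher, Shelf, Title}, which is every attribute, so {LoanDate, Title} is a candidate key.
These are minimal and exhaustive — every other superkey contains one of them.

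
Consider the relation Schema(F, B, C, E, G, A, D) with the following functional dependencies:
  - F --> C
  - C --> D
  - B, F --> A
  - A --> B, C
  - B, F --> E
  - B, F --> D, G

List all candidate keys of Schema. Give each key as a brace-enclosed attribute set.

{F} never appears on the right of any FD, so every key must include it.
{A, F} is a candidate key since {A, F}⁺ = {A, B, C, D, E, F, G} covers every attribute.
{B, F} is a candidate key since {B, F}⁺ = {A, B, C, D, E, F, G} covers every attribute.
Any other superkey properly contains one of these, so there are no further candidate keys.

{A, F}, {B, F}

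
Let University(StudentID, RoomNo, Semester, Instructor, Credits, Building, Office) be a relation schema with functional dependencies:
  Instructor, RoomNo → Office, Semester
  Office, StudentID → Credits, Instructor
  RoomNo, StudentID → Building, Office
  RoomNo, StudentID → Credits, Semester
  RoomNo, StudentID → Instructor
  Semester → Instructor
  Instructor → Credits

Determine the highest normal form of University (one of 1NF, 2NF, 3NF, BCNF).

Candidate key: {RoomNo, StudentID}. Prime attributes: {RoomNo, StudentID}.
Instructor, RoomNo → Office, Semester breaks BCNF: {Instructor, RoomNo}⁺ = {Credits, Instructor, Office, RoomNo, Semester}, so {Instructor, RoomNo} is not a superkey.
Because {Office, Semester} are non-prime and the left side of Instructor, RoomNo → Office, Semester is not a superkey, the relation is not in 3NF.
No proper subset of a key has a non-prime attribute in its closure, so there is no partial dependency; 2NF holds.

2NF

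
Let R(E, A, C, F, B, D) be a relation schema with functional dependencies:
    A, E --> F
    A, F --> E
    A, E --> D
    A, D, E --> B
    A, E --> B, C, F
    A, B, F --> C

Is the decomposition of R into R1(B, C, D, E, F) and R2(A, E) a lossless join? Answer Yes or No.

Common attributes: {E}; their closure is {E}.
The closure covers neither R1 nor R2 entirely; the join is not lossless.

No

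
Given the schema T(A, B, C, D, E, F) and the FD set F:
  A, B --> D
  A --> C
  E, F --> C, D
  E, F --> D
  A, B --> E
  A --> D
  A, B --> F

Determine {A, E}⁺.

{A, C, D, E}

Start with {A, E}.
A --> C applies; add {C} → now {A, C, E}.
A --> D applies; add {D} → now {A, C, D, E}.
No further FD applies.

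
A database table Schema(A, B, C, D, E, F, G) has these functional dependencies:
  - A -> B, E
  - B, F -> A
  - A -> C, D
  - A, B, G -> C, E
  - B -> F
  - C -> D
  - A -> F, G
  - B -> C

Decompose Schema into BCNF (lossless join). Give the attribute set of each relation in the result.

Candidate keys of the original relation: {A}, {B}.
In {A, B, C, D, E, F, G}, {C} is not a superkey ({C}⁺ restricted to this set is {C, D}), so split on C -> D into {C, D} and {A, B, C, E, F, G}.
{C, D} has no BCNF violation.
{A, B, C, E, F, G} has no BCNF violation.

{A, B, C, E, F, G}; {C, D}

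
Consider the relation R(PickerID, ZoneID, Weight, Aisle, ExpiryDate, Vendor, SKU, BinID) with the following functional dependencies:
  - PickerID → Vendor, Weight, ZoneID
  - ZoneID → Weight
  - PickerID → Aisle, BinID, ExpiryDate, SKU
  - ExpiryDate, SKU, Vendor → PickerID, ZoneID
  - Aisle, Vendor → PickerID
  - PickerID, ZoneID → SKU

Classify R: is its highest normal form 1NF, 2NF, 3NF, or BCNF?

2NF

Candidate keys: {Aisle, Vendor}, {ExpiryDate, SKU, Vendor}, {PickerID}. Prime attributes: {Aisle, ExpiryDate, PickerID, SKU, Vendor}.
ZoneID → Weight: {ZoneID}⁺ = {Weight, ZoneID}, which is not all of the attributes, so the left side is not a superkey — BCNF is violated.
ZoneID → Weight determines the non-prime attribute {Weight} from a non-superkey — 3NF is violated.
Checking every proper subset of each key, none determines a non-prime attribute — 2NF is satisfied.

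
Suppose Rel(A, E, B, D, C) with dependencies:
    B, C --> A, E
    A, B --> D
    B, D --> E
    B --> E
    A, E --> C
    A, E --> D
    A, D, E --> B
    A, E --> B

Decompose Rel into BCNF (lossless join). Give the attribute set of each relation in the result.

{A, B, C, D}; {B, E}

Candidate keys of the original relation: {A, B}, {A, E}, {B, C}.
{A, B, C, D, E}: {B, D} determines {B, D, E} here but is not a superkey — split on B, D --> E, giving {B, D, E} and {A, B, C, D}.
{B, D, E}: {B} determines {B, E} here but is not a superkey — split on B --> E, giving {B, E} and {B, D}.
{B, E} has no BCNF violation.
{B, D} has no BCNF violation.
{A, B, C, D} has no BCNF violation.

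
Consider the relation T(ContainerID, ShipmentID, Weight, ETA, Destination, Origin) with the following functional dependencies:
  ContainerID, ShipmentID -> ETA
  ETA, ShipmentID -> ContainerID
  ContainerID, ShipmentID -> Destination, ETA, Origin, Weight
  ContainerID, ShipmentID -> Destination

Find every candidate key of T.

{ContainerID, ShipmentID}, {ETA, ShipmentID}

Attributes never on any right-hand side: {ShipmentID} — every candidate key must contain it.
Closure of {ContainerID, ShipmentID} is {ContainerID, Destination, ETA, Origin, ShipmentID, Weight}, the whole schema; {ContainerID, ShipmentID} is a candidate key.
Closure of {ETA, ShipmentID} is {ContainerID, Destination, ETA, Origin, ShipmentID, Weight}, the whole schema; {ETA, ShipmentID} is a candidate key.
Any other superkey properly contains one of these, so there are no further candidate keys.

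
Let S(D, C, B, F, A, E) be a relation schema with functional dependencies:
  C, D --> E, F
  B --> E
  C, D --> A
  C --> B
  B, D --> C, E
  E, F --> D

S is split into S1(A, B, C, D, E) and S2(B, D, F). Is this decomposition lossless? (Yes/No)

Yes

The shared attributes are {B, D} and {B, D}⁺ = {A, B, C, D, E, F}.
This includes all of S1, so the common attributes are a superkey of S1 — the join is lossless.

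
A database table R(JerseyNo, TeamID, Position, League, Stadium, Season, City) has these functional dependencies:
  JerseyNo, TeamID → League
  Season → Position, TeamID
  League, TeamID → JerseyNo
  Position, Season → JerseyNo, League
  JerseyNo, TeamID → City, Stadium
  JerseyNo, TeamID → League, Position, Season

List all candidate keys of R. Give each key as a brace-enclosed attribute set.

{JerseyNo, TeamID}, {League, TeamID}, {Season}

{Season} is a candidate key since {Season}⁺ = {City, JerseyNo, League, Position, Season, Stadium, TeamID} covers every attribute.
{JerseyNo, TeamID} is a candidate key since {JerseyNo, TeamID}⁺ = {City, JerseyNo, League, Position, Season, Stadium, TeamID} covers every attribute.
{League, TeamID} is a candidate key since {League, TeamID}⁺ = {City, JerseyNo, League, Position, Season, Stadium, TeamID} covers every attribute.
Any other superkey properly contains one of these, so there are no further candidate keys.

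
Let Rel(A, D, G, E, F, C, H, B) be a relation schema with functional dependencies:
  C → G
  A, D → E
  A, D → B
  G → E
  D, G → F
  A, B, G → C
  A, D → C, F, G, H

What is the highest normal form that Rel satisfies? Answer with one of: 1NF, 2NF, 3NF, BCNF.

Candidate key: {A, D}. Prime attributes: {A, D}.
For C → G we have {C}⁺ = {C, E, G}; {C} is not a superkey, so BCNF fails.
C → G has non-prime {G} on the right and a non-superkey on the left, so 3NF fails.
No non-prime attribute depends on a proper subset of any candidate key, so 2NF holds.

2NF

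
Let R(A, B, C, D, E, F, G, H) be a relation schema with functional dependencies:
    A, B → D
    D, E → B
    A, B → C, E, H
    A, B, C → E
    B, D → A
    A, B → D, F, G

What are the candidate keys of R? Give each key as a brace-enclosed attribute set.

{A, B}⁺ = {A, B, C, D, E, F, G, H}, which is every attribute, so {A, B} is a candidate key.
{B, D}⁺ = {A, B, C, D, E, F, G, H}, which is every attribute, so {B, D} is a candidate key.
{D, E}⁺ = {A, B, C, D, E, F, G, H}, which is every attribute, so {D, E} is a candidate key.
Any other superkey properly contains one of these, so there are no further candidate keys.

{A, B}, {B, D}, {D, E}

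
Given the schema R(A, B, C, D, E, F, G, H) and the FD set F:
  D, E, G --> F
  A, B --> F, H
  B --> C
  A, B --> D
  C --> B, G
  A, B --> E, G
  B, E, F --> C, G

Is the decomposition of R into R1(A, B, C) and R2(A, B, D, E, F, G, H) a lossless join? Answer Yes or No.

Yes

The shared attributes are {A, B} and {A, B}⁺ = {A, B, C, D, E, F, G, H}.
Since R1 ⊆ {A, B, C, D, E, F, G, H}, the intersection is a superkey of R1; the decomposition is lossless.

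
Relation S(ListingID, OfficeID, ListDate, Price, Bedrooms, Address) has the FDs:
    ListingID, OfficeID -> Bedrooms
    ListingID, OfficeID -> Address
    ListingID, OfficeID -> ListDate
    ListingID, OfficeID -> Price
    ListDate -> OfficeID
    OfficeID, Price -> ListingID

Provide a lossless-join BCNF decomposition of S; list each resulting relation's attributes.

{Address, Bedrooms, ListDate, ListingID, Price}; {ListDate, OfficeID}

Candidate keys of the original relation: {ListDate, ListingID}, {ListDate, Price}, {ListingID, OfficeID}, {OfficeID, Price}.
{Address, Bedrooms, ListDate, ListingID, OfficeID, Price}: {ListDate} determines {ListDate, OfficeID} here but is not a superkey — split on ListDate -> OfficeID, giving {ListDate, OfficeID} and {Address, Bedrooms, ListDate, ListingID, Price}.
{ListDate, OfficeID} has no BCNF violation.
{Address, Bedrooms, ListDate, ListingID, Price} has no BCNF violation.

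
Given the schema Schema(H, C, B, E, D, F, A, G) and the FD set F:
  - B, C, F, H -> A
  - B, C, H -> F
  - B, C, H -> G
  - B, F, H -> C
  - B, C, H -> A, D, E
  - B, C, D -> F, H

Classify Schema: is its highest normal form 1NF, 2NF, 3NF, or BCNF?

Candidate keys: {B, C, D}, {B, C, H}, {B, F, H}. Prime attributes: {B, C, D, F, H}.
Every FD has a superkey on the left, so the relation is in BCNF.

BCNF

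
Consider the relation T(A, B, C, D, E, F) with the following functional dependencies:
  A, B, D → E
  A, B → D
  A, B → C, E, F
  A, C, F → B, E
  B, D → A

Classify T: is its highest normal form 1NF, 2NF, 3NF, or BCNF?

Candidate keys: {A, B}, {A, C, F}, {B, D}. Prime attributes: {A, B, C, D, F}.
Each dependency's left side is a superkey — BCNF holds.

BCNF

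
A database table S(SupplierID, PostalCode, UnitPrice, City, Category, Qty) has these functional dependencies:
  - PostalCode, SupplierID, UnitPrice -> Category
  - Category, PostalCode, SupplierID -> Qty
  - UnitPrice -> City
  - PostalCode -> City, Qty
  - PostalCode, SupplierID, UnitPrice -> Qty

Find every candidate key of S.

{PostalCode, SupplierID, UnitPrice} never appear on the right of any FD, so every key must include all of them.
{PostalCode, SupplierID, UnitPrice}⁺ = {Category, City, PostalCode, Qty, SupplierID, UnitPrice}, which is every attribute, so {PostalCode, SupplierID, UnitPrice} is a candidate key.
Every other attribute set either contains this one or has a smaller closure.

{PostalCode, SupplierID, UnitPrice}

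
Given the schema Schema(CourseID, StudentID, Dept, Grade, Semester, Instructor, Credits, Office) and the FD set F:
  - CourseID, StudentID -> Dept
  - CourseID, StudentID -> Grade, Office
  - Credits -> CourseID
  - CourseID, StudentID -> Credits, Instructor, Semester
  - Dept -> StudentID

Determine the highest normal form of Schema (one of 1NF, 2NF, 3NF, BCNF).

3NF

Candidate keys: {CourseID, Dept}, {CourseID, StudentID}, {Credits, Dept}, {Credits, StudentID}. Prime attributes: {CourseID, Credits, Dept, StudentID}.
Credits -> CourseID: {Credits}⁺ = {CourseID, Credits}, which is not all of the attributes, so the left side is not a superkey — BCNF is violated.
Since {CourseID} ⊆ prime attributes and every other non-superkey FD also has a prime right side, the schema is in 3NF.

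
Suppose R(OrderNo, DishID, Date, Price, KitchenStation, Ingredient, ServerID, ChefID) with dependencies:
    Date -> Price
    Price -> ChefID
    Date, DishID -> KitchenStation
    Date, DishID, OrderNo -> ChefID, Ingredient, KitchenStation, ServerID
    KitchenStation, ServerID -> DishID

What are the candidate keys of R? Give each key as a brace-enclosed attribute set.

{Date, OrderNo} never appear on the right of any FD, so every key must include all of them.
{Date, DishID, OrderNo} is a candidate key since {Date, DishID, OrderNo}⁺ = {ChefID, Date, DishID, Ingredient, KitchenStation, OrderNo, Price, ServerID} covers every attribute.
{Date, KitchenStation, OrderNo, ServerID} is a candidate key since {Date, KitchenStation, OrderNo, ServerID}⁺ = {ChefID, Date, DishID, Ingredient, KitchenStation, OrderNo, Price, ServerID} covers every attribute.
Any other superkey properly contains one of these, so there are no further candidate keys.

{Date, DishID, OrderNo}, {Date, KitchenStation, OrderNo, ServerID}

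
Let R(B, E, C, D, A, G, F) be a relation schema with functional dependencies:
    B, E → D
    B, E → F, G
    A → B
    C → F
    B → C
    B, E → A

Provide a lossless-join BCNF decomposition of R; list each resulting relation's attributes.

Candidate keys of the original relation: {A, E}, {B, E}.
In {A, B, C, D, E, F, G}, {A} is not a superkey ({A}⁺ restricted to this set is {A, B, C, F}), so split on A → B, C, F into {A, B, C, F} and {A, D, E, G}.
In {A, B, C, F}, {C} is not a superkey ({C}⁺ restricted to this set is {C, F}), so split on C → F into {C, F} and {A, B, C}.
{C, F} is in BCNF.
In {A, B, C}, {B} is not a superkey ({B}⁺ restricted to this set is {B, C}), so split on B → C into {B, C} and {A, B}.
{B, C} is in BCNF.
{A, B} is in BCNF.
{A, D, E, G} is in BCNF.

{A, B}; {A, D, E, G}; {B, C}; {C, F}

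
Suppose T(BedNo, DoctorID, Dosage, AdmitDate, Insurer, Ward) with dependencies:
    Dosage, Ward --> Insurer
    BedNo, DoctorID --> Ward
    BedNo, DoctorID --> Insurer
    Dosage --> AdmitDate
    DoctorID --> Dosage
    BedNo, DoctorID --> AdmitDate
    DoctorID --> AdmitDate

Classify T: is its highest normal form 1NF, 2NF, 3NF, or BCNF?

1NF

Candidate key: {BedNo, DoctorID}. Prime attributes: {BedNo, DoctorID}.
Dosage, Ward --> Insurer breaks BCNF: {Dosage, Ward}⁺ = {AdmitDate, Dosage, Insurer, Ward}, so {Dosage, Ward} is not a superkey.
Dosage, Ward --> Insurer has non-prime {Insurer} on the right and a non-superkey on the left, so 3NF fails.
Since {DoctorID} ⊂ {BedNo, DoctorID} and {DoctorID}⁺ ⊇ {AdmitDate, Dosage} with {AdmitDate, Dosage} non-prime, there is a partial dependency; 2NF fails.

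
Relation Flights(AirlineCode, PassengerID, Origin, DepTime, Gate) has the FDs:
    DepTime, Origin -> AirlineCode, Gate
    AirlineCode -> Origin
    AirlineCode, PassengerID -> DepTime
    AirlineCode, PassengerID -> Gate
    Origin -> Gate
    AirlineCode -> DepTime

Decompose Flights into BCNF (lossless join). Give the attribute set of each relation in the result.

Candidate keys of the original relation: {AirlineCode, PassengerID}, {DepTime, Origin, PassengerID}.
Within {AirlineCode, DepTime, Gate, Origin, PassengerID}: {DepTime, Origin}⁺ ∩ {AirlineCode, DepTime, Gate, Origin, PassengerID} = {AirlineCode, DepTime, Gate, Origin}, not the whole set, so DepTime, Origin -> AirlineCode, Gate violates BCNF; decompose into {AirlineCode, DepTime, Gate, Origin} and {DepTime, Origin, PassengerID}.
Within {AirlineCode, DepTime, Gate, Origin}: {Origin}⁺ ∩ {AirlineCode, DepTime, Gate, Origin} = {Gate, Origin}, not the whole set, so Origin -> Gate violates BCNF; decompose into {Gate, Origin} and {AirlineCode, DepTime, Origin}.
{Gate, Origin} is in BCNF.
{AirlineCode, DepTime, Origin} is in BCNF.
{DepTime, Origin, PassengerID} is in BCNF.

{AirlineCode, DepTime, Origin}; {DepTime, Origin, PassengerID}; {Gate, Origin}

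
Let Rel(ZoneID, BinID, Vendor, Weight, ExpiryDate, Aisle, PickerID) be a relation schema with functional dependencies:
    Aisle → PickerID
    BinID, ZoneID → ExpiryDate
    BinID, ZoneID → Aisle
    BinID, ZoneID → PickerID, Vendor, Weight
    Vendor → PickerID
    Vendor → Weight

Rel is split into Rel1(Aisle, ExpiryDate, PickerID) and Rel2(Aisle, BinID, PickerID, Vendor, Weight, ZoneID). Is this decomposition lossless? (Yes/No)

No

The shared attributes are {Aisle, PickerID} and {Aisle, PickerID}⁺ = {Aisle, PickerID}.
Rel1 ⊄ {Aisle, PickerID} and Rel2 ⊄ {Aisle, PickerID}, so the split is lossy.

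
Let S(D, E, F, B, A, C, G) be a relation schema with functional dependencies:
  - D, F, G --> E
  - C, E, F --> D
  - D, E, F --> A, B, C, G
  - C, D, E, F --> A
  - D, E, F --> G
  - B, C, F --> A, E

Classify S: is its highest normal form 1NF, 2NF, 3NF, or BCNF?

Candidate keys: {B, C, F}, {C, E, F}, {D, E, F}, {D, F, G}. Prime attributes: {B, C, D, E, F, G}.
Every FD has a superkey on the left, so the relation is in BCNF.

BCNF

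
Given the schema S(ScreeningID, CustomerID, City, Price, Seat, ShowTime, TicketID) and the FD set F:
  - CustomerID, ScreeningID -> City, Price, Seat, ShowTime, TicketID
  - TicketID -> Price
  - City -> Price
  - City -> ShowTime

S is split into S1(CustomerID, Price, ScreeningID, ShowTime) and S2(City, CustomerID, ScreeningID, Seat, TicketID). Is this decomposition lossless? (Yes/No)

Yes

The shared attributes are {CustomerID, ScreeningID} and {CustomerID, ScreeningID}⁺ = {City, CustomerID, Price, ScreeningID, Seat, ShowTime, TicketID}.
S1 is contained in that closure, so S1 ∩ S2 -> S1 holds and the join is lossless.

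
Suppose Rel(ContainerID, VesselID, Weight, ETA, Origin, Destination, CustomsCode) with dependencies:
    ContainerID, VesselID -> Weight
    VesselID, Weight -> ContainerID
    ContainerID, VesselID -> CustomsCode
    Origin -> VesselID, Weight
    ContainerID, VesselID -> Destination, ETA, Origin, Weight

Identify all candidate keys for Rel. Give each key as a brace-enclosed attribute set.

{ContainerID, VesselID}, {Origin}, {VesselID, Weight}

{Origin} is a candidate key since {Origin}⁺ = {ContainerID, CustomsCode, Destination, ETA, Origin, VesselID, Weight} covers every attribute.
{ContainerID, VesselID} is a candidate key since {ContainerID, VesselID}⁺ = {ContainerID, CustomsCode, Destination, ETA, Origin, VesselID, Weight} covers every attribute.
{VesselID, Weight} is a candidate key since {VesselID, Weight}⁺ = {ContainerID, CustomsCode, Destination, ETA, Origin, VesselID, Weight} covers every attribute.
These are minimal and exhaustive — every other superkey contains one of them.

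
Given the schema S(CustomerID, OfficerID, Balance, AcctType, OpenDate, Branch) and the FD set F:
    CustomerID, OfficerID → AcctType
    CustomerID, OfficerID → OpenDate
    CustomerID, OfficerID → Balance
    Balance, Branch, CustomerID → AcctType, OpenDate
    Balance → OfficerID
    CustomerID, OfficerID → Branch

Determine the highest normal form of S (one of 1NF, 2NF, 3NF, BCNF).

3NF

Candidate keys: {Balance, CustomerID}, {CustomerID, OfficerID}. Prime attributes: {Balance, CustomerID, OfficerID}.
For Balance → OfficerID we have {Balance}⁺ = {Balance, OfficerID}; {Balance} is not a superkey, so BCNF fails.
Its right-hand attributes {OfficerID} are all prime, as are those of every other non-superkey FD — the relation is in 3NF.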